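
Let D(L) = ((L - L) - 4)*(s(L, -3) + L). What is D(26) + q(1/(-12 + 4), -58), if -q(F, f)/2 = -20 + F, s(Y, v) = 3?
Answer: -303/4 ≈ -75.750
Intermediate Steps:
q(F, f) = 40 - 2*F (q(F, f) = -2*(-20 + F) = 40 - 2*F)
D(L) = -12 - 4*L (D(L) = ((L - L) - 4)*(3 + L) = (0 - 4)*(3 + L) = -4*(3 + L) = -12 - 4*L)
D(26) + q(1/(-12 + 4), -58) = (-12 - 4*26) + (40 - 2/(-12 + 4)) = (-12 - 104) + (40 - 2/(-8)) = -116 + (40 - 2*(-⅛)) = -116 + (40 + ¼) = -116 + 161/4 = -303/4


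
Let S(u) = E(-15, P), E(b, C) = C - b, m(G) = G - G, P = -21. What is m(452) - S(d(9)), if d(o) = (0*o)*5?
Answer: 6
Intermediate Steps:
m(G) = 0
d(o) = 0 (d(o) = 0*5 = 0)
S(u) = -6 (S(u) = -21 - 1*(-15) = -21 + 15 = -6)
m(452) - S(d(9)) = 0 - 1*(-6) = 0 + 6 = 6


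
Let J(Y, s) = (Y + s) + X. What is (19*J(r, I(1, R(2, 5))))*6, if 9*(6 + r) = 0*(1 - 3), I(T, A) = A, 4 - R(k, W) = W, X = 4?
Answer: -342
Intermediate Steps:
R(k, W) = 4 - W
r = -6 (r = -6 + (0*(1 - 3))/9 = -6 + (0*(-2))/9 = -6 + (1/9)*0 = -6 + 0 = -6)
J(Y, s) = 4 + Y + s (J(Y, s) = (Y + s) + 4 = 4 + Y + s)
(19*J(r, I(1, R(2, 5))))*6 = (19*(4 - 6 + (4 - 1*5)))*6 = (19*(4 - 6 + (4 - 5)))*6 = (19*(4 - 6 - 1))*6 = (19*(-3))*6 = -57*6 = -342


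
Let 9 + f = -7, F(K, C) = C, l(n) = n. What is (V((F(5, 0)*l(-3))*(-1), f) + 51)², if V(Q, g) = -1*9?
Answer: 1764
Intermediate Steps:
f = -16 (f = -9 - 7 = -16)
V(Q, g) = -9
(V((F(5, 0)*l(-3))*(-1), f) + 51)² = (-9 + 51)² = 42² = 1764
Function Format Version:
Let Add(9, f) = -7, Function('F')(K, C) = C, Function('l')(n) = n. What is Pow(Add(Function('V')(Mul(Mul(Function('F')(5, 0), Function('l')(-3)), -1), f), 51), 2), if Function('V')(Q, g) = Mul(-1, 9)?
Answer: 1764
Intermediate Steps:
f = -16 (f = Add(-9, -7) = -16)
Function('V')(Q, g) = -9
Pow(Add(Function('V')(Mul(Mul(Function('F')(5, 0), Function('l')(-3)), -1), f), 51), 2) = Pow(Add(-9, 51), 2) = Pow(42, 2) = 1764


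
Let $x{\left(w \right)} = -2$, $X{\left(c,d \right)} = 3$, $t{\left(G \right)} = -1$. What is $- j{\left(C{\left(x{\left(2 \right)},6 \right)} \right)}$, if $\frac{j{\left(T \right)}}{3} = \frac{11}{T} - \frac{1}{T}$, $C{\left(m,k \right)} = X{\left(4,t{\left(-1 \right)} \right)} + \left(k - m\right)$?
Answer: $- \frac{30}{11} \approx -2.7273$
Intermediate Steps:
$C{\left(m,k \right)} = 3 + k - m$ ($C{\left(m,k \right)} = 3 + \left(k - m\right) = 3 + k - m$)
$j{\left(T \right)} = \frac{30}{T}$ ($j{\left(T \right)} = 3 \left(\frac{11}{T} - \frac{1}{T}\right) = 3 \frac{10}{T} = \frac{30}{T}$)
$- j{\left(C{\left(x{\left(2 \right)},6 \right)} \right)} = - \frac{30}{3 + 6 - -2} = - \frac{30}{3 + 6 + 2} = - \frac{30}{11}$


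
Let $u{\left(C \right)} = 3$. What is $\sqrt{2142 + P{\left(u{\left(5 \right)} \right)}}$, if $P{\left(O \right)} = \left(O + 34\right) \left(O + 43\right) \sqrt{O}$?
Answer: $\sqrt{2142 + 1702 \sqrt{3}} \approx 71.344$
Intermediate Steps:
$P{\left(O \right)} = \sqrt{O} \left(34 + O\right) \left(43 + O\right)$ ($P{\left(O \right)} = \left(34 + O\right) \left(43 + O\right) \sqrt{O} = \sqrt{O} \left(34 + O\right) \left(43 + O\right)$)
$\sqrt{2142 + P{\left(u{\left(5 \right)} \right)}} = \sqrt{2142 + \sqrt{3} \left(1462 + 3^{2} + 77 \cdot 3\right)} = \sqrt{2142 + \sqrt{3} \left(1462 + 9 + 231\right)} = \sqrt{2142 + \sqrt{3} \cdot 1702} = \sqrt{2142 + 1702 \sqrt{3}}$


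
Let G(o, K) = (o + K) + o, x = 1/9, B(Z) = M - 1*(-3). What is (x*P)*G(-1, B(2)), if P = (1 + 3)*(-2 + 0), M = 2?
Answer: -8/3 ≈ -2.6667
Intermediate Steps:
B(Z) = 5 (B(Z) = 2 - 1*(-3) = 2 + 3 = 5)
x = 1/9 (x = 1*(1/9) = 1/9 ≈ 0.11111)
P = -8 (P = 4*(-2) = -8)
G(o, K) = K + 2*o (G(o, K) = (K + o) + o = K + 2*o)
(x*P)*G(-1, B(2)) = ((1/9)*(-8))*(5 + 2*(-1)) = -8*(5 - 2)/9 = -8/9*3 = -8/3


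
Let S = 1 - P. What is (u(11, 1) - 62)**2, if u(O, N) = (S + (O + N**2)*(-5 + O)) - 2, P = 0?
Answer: 81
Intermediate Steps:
S = 1 (S = 1 - 1*0 = 1 + 0 = 1)
u(O, N) = -1 + (-5 + O)*(O + N**2) (u(O, N) = (1 + (O + N**2)*(-5 + O)) - 2 = (1 + (-5 + O)*(O + N**2)) - 2 = -1 + (-5 + O)*(O + N**2))
(u(11, 1) - 62)**2 = ((-1 + 11**2 - 5*11 - 5*1**2 + 11*1**2) - 62)**2 = ((-1 + 121 - 55 - 5*1 + 11*1) - 62)**2 = ((-1 + 121 - 55 - 5 + 11) - 62)**2 = (71 - 62)**2 = 9**2 = 81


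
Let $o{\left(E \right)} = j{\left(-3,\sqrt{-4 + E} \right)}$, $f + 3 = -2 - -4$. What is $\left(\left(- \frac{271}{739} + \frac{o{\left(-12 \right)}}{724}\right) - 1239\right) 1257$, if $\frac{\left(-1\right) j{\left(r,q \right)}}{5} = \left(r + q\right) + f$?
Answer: $- \frac{208376355549}{133759} - \frac{6285 i}{181} \approx -1.5579 \cdot 10^{6} - 34.724 i$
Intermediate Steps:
$f = -1$ ($f = -3 - -2 = -3 + \left(-2 + 4\right) = -3 + 2 = -1$)
$j{\left(r,q \right)} = 5 - 5 q - 5 r$ ($j{\left(r,q \right)} = - 5 \left(\left(r + q\right) - 1\right) = - 5 \left(\left(q + r\right) - 1\right) = - 5 \left(-1 + q + r\right) = 5 - 5 q - 5 r$)
$o{\left(E \right)} = 20 - 5 \sqrt{-4 + E}$ ($o{\left(E \right)} = 5 - 5 \sqrt{-4 + E} - -15 = 5 - 5 \sqrt{-4 + E} + 15 = 20 - 5 \sqrt{-4 + E}$)
$\left(\left(- \frac{271}{739} + \frac{o{\left(-12 \right)}}{724}\right) - 1239\right) 1257 = \left(\left(- \frac{271}{739} + \frac{20 - 5 \sqrt{-4 - 12}}{724}\right) - 1239\right) 1257 = \left(\left(\left(-271\right) \frac{1}{739} + \left(20 - 5 \sqrt{-16}\right) \frac{1}{724}\right) - 1239\right) 1257 = \left(\left(- \frac{271}{739} + \left(20 - 5 \cdot 4 i\right) \frac{1}{724}\right) - 1239\right) 1257 = \left(\left(- \frac{271}{739} + \left(20 - 20 i\right) \frac{1}{724}\right) - 1239\right) 1257 = \left(\left(- \frac{271}{739} + \left(\frac{5}{181} - \frac{5 i}{181}\right)\right) - 1239\right) 1257 = \left(\left(- \frac{45356}{133759} - \frac{5 i}{181}\right) - 1239\right) 1257 = \left(- \frac{165772757}{133759} - \frac{5 i}{181}\right) 1257 = - \frac{208376355549}{133759} - \frac{6285 i}{181}$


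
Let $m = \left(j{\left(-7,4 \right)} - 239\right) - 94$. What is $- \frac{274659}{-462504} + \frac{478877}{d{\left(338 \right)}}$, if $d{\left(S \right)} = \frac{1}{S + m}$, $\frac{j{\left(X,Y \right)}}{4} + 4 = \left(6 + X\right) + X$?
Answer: $- \frac{453511829985}{22024} \approx -2.0592 \cdot 10^{7}$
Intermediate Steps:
$j{\left(X,Y \right)} = 8 + 8 X$ ($j{\left(X,Y \right)} = -16 + 4 \left(\left(6 + X\right) + X\right) = -16 + 4 \left(6 + 2 X\right) = -16 + \left(24 + 8 X\right) = 8 + 8 X$)
$m = -381$ ($m = \left(\left(8 + 8 \left(-7\right)\right) - 239\right) - 94 = \left(\left(8 - 56\right) - 239\right) - 94 = \left(-48 - 239\right) - 94 = -287 - 94 = -381$)
$d{\left(S \right)} = \frac{1}{-381 + S}$ ($d{\left(S \right)} = \frac{1}{S - 381} = \frac{1}{-381 + S}$)
$- \frac{274659}{-462504} + \frac{478877}{d{\left(338 \right)}} = - \frac{274659}{-462504} + \frac{478877}{\frac{1}{-381 + 338}} = \left(-274659\right) \left(- \frac{1}{462504}\right) + \frac{478877}{\frac{1}{-43}} = \frac{13079}{22024} + \frac{478877}{- \frac{1}{43}} = \frac{13079}{22024} + 478877 \left(-43\right) = \frac{13079}{22024} - 20591711 = - \frac{453511829985}{22024}$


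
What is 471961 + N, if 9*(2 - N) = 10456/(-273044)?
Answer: 289949999701/614349 ≈ 4.7196e+5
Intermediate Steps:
N = 1231312/614349 (N = 2 - 10456/(9*(-273044)) = 2 - 10456*(-1)/(9*273044) = 2 - 1/9*(-2614/68261) = 2 + 2614/614349 = 1231312/614349 ≈ 2.0043)
471961 + N = 471961 + 1231312/614349 = 289949999701/614349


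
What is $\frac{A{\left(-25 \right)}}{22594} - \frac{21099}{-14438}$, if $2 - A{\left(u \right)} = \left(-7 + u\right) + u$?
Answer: $\frac{119390662}{81553043} \approx 1.464$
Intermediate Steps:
$A{\left(u \right)} = 9 - 2 u$ ($A{\left(u \right)} = 2 - \left(\left(-7 + u\right) + u\right) = 2 - \left(-7 + 2 u\right) = 9 - 2 u$)
$\frac{A{\left(-25 \right)}}{22594} - \frac{21099}{-14438} = \frac{9 - -50}{22594} - \frac{21099}{-14438} = \left(9 + 50\right) \frac{1}{22594} - - \frac{21099}{14438} = 59 \cdot \frac{1}{22594} + \frac{21099}{14438} = \frac{59}{22594} + \frac{21099}{14438} = \frac{119390662}{81553043}$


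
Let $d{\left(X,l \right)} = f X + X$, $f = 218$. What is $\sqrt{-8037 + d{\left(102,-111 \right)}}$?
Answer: $3 \sqrt{1589} \approx 119.59$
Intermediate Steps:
$d{\left(X,l \right)} = 219 X$ ($d{\left(X,l \right)} = 218 X + X = 219 X$)
$\sqrt{-8037 + d{\left(102,-111 \right)}} = \sqrt{-8037 + 219 \cdot 102} = \sqrt{-8037 + 22338} = \sqrt{14301} = 3 \sqrt{1589}$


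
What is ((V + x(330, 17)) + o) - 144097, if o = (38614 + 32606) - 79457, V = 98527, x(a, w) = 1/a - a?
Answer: -17865209/330 ≈ -54137.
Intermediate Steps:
o = -8237 (o = 71220 - 79457 = -8237)
((V + x(330, 17)) + o) - 144097 = ((98527 + (1/330 - 1*330)) - 8237) - 144097 = ((98527 + (1/330 - 330)) - 8237) - 144097 = ((98527 - 108899/330) - 8237) - 144097 = (32405011/330 - 8237) - 144097 = 29686801/330 - 144097 = -17865209/330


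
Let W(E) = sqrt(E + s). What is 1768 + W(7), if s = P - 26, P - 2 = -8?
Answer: 1768 + 5*I ≈ 1768.0 + 5.0*I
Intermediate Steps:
P = -6 (P = 2 - 8 = -6)
s = -32 (s = -6 - 26 = -32)
W(E) = sqrt(-32 + E) (W(E) = sqrt(E - 32) = sqrt(-32 + E))
1768 + W(7) = 1768 + sqrt(-32 + 7) = 1768 + sqrt(-25) = 1768 + 5*I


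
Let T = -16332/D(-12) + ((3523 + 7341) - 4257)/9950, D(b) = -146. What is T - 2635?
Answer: -1832198239/726350 ≈ -2522.5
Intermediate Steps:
T = 81734011/726350 (T = -16332/(-146) + ((3523 + 7341) - 4257)/9950 = -16332*(-1/146) + (10864 - 4257)*(1/9950) = 8166/73 + 6607*(1/9950) = 8166/73 + 6607/9950 = 81734011/726350 ≈ 112.53)
T - 2635 = 81734011/726350 - 2635 = -1832198239/726350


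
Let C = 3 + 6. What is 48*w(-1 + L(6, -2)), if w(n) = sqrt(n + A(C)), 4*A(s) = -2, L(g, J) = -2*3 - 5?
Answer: 120*I*sqrt(2) ≈ 169.71*I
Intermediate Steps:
L(g, J) = -11 (L(g, J) = -6 - 5 = -11)
C = 9
A(s) = -1/2 (A(s) = (1/4)*(-2) = -1/2)
w(n) = sqrt(-1/2 + n) (w(n) = sqrt(n - 1/2) = sqrt(-1/2 + n))
48*w(-1 + L(6, -2)) = 48*(sqrt(-2 + 4*(-1 - 11))/2) = 48*(sqrt(-2 + 4*(-12))/2) = 48*(sqrt(-2 - 48)/2) = 48*(sqrt(-50)/2) = 48*((5*I*sqrt(2))/2) = 48*(5*I*sqrt(2)/2) = 120*I*sqrt(2)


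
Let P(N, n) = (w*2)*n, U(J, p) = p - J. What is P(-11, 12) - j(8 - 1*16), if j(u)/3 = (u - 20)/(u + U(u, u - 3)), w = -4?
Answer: -1140/11 ≈ -103.64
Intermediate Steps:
j(u) = 3*(-20 + u)/(-3 + u) (j(u) = 3*((u - 20)/(u + ((u - 3) - u))) = 3*((-20 + u)/(u + ((-3 + u) - u))) = 3*((-20 + u)/(u - 3)) = 3*((-20 + u)/(-3 + u)) = 3*(-20 + u)/(-3 + u))
P(N, n) = -8*n (P(N, n) = (-4*2)*n = -8*n)
P(-11, 12) - j(8 - 1*16) = -8*12 - 3*(-20 + (8 - 1*16))/(-3 + (8 - 1*16)) = -96 - 3*(-20 + (8 - 16))/(-3 + (8 - 16)) = -96 - 3*(-20 - 8)/(-3 - 8) = -96 - 3*(-28)/(-11) = -96 - 3*(-1)*(-28)/11 = -96 - 1*84/11 = -96 - 84/11 = -1140/11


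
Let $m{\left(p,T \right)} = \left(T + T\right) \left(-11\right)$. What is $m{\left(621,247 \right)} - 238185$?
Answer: $-243619$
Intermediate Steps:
$m{\left(p,T \right)} = - 22 T$ ($m{\left(p,T \right)} = 2 T \left(-11\right) = - 22 T$)
$m{\left(621,247 \right)} - 238185 = \left(-22\right) 247 - 238185 = -5434 - 238185 = -243619$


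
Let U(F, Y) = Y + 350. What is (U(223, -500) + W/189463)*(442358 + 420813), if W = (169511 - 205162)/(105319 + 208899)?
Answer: -7708033108847766421/59532684934 ≈ -1.2948e+8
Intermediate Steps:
W = -35651/314218 ≈ -0.11346
U(F, Y) = 350 + Y
(U(223, -500) + W/189463)*(442358 + 420813) = ((350 - 500) - 35651/314218/189463)*(442358 + 420813) = (-150 - 35651/314218*1/189463)*863171 = (-150 - 35651/59532684934)*863171 = -8929902775751/59532684934*863171 = -7708033108847766421/59532684934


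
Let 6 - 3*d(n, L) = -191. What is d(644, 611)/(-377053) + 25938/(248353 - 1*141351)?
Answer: 14659461374/60518137659 ≈ 0.24223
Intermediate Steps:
d(n, L) = 197/3 (d(n, L) = 2 - 1/3*(-191) = 2 + 191/3 = 197/3)
d(644, 611)/(-377053) + 25938/(248353 - 1*141351) = (197/3)/(-377053) + 25938/(248353 - 1*141351) = (197/3)*(-1/377053) + 25938/(248353 - 141351) = -197/1131159 + 25938/107002 = -197/1131159 + 25938*(1/107002) = -197/1131159 + 12969/53501 = 14659461374/60518137659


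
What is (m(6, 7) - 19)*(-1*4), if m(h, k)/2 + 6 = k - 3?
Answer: 92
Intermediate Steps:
m(h, k) = -18 + 2*k (m(h, k) = -12 + 2*(k - 3) = -12 + 2*(-3 + k) = -12 + (-6 + 2*k) = -18 + 2*k)
(m(6, 7) - 19)*(-1*4) = ((-18 + 2*7) - 19)*(-1*4) = ((-18 + 14) - 19)*(-4) = (-4 - 19)*(-4) = -23*(-4) = 92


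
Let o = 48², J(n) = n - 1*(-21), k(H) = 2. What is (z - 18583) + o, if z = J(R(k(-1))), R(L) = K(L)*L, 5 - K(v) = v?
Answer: -16252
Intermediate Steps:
K(v) = 5 - v
R(L) = L*(5 - L) (R(L) = (5 - L)*L = L*(5 - L))
J(n) = 21 + n (J(n) = n + 21 = 21 + n)
z = 27 (z = 21 + 2*(5 - 1*2) = 21 + 2*(5 - 2) = 21 + 2*3 = 21 + 6 = 27)
o = 2304
(z - 18583) + o = (27 - 18583) + 2304 = -18556 + 2304 = -16252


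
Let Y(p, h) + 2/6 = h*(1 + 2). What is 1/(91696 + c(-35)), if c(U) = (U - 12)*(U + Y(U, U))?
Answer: 3/294875 ≈ 1.0174e-5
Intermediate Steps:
Y(p, h) = -1/3 + 3*h (Y(p, h) = -1/3 + h*(1 + 2) = -1/3 + h*3 = -1/3 + 3*h)
c(U) = (-12 + U)*(-1/3 + 4*U) (c(U) = (U - 12)*(U + (-1/3 + 3*U)) = (-12 + U)*(-1/3 + 4*U))
1/(91696 + c(-35)) = 1/(91696 + (4 + 4*(-35)**2 - 145/3*(-35))) = 1/(91696 + (4 + 4*1225 + 5075/3)) = 1/(91696 + (4 + 4900 + 5075/3)) = 1/(91696 + 19787/3) = 1/(294875/3) = 3/294875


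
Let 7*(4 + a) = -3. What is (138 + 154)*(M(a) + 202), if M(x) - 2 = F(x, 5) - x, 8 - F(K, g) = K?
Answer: 451432/7 ≈ 64490.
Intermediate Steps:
a = -31/7 (a = -4 + (1/7)*(-3) = -4 - 3/7 = -31/7 ≈ -4.4286)
F(K, g) = 8 - K
M(x) = 10 - 2*x (M(x) = 2 + ((8 - x) - x) = 2 + (8 - 2*x) = 10 - 2*x)
(138 + 154)*(M(a) + 202) = (138 + 154)*((10 - 2*(-31/7)) + 202) = 292*((10 + 62/7) + 202) = 292*(132/7 + 202) = 292*(1546/7) = 451432/7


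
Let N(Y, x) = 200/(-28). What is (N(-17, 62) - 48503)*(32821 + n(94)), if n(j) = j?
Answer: -11176979465/7 ≈ -1.5967e+9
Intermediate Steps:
N(Y, x) = -50/7 (N(Y, x) = 200*(-1/28) = -50/7)
(N(-17, 62) - 48503)*(32821 + n(94)) = (-50/7 - 48503)*(32821 + 94) = -339571/7*32915 = -11176979465/7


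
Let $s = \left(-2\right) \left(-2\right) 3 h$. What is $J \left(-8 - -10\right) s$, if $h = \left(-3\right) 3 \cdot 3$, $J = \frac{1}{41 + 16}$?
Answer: $- \frac{216}{19} \approx -11.368$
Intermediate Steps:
$J = \frac{1}{57} \approx 0.017544$
$h = -27$ ($h = \left(-9\right) 3 = -27$)
$s = -324$ ($s = \left(-2\right) \left(-2\right) 3 \left(-27\right) = 4 \left(-81\right) = -324$)
$J \left(-8 - -10\right) s = \frac{-8 - -10}{57} \left(-324\right) = \frac{-8 + 10}{57} \left(-324\right) = \frac{1}{57} \cdot 2 \left(-324\right) = \frac{2}{57} \left(-324\right) = - \frac{216}{19}$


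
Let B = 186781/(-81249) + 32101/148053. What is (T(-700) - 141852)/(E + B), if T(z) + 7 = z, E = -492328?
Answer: 81660226828863/282015068672660 ≈ 0.28956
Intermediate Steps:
T(z) = -7 + z
B = -1192633964/572817057 (B = 186781*(-1/81249) + 32101*(1/148053) = -26683/11607 + 32101/148053 = -1192633964/572817057 ≈ -2.0821)
(T(-700) - 141852)/(E + B) = ((-7 - 700) - 141852)/(-492328 - 1192633964/572817057) = (-707 - 141852)/(-282015068672660/572817057) = -142559*(-572817057/282015068672660) = 81660226828863/282015068672660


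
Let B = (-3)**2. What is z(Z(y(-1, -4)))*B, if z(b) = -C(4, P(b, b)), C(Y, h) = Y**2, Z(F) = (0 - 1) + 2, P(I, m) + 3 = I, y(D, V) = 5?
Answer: -144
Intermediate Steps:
P(I, m) = -3 + I
Z(F) = 1 (Z(F) = -1 + 2 = 1)
z(b) = -16 (z(b) = -1*4**2 = -1*16 = -16)
B = 9
z(Z(y(-1, -4)))*B = -16*9 = -144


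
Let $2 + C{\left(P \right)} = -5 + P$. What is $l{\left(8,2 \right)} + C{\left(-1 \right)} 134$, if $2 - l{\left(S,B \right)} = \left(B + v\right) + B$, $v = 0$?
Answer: $-1074$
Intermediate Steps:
$C{\left(P \right)} = -7 + P$ ($C{\left(P \right)} = -2 + \left(-5 + P\right) = -7 + P$)
$l{\left(S,B \right)} = 2 - 2 B$ ($l{\left(S,B \right)} = 2 - \left(\left(B + 0\right) + B\right) = 2 - \left(B + B\right) = 2 - 2 B$)
$l{\left(8,2 \right)} + C{\left(-1 \right)} 134 = \left(2 - 4\right) + \left(-7 - 1\right) 134 = \left(2 - 4\right) - 1072 = -2 - 1072 = -1074$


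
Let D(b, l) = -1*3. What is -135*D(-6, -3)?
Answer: 405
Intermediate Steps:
D(b, l) = -3
-135*D(-6, -3) = -135*(-3) = 405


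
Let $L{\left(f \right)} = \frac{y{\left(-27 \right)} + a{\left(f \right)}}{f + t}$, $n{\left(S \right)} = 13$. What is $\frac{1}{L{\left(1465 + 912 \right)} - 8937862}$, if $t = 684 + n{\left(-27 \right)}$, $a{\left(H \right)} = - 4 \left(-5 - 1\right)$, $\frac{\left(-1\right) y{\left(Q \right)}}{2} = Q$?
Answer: $- \frac{1537}{13737493855} \approx -1.1188 \cdot 10^{-7}$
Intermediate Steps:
$y{\left(Q \right)} = - 2 Q$
$a{\left(H \right)} = 24$ ($a{\left(H \right)} = \left(-4\right) \left(-6\right) = 24$)
$t = 697$ ($t = 684 + 13 = 697$)
$L{\left(f \right)} = \frac{78}{697 + f}$ ($L{\left(f \right)} = \frac{\left(-2\right) \left(-27\right) + 24}{f + 697} = \frac{54 + 24}{697 + f} = \frac{78}{697 + f}$)
$\frac{1}{L{\left(1465 + 912 \right)} - 8937862} = \frac{1}{\frac{78}{697 + \left(1465 + 912\right)} - 8937862} = \frac{1}{\frac{78}{697 + 2377} - 8937862} = \frac{1}{\frac{78}{3074} - 8937862} = \frac{1}{78 \cdot \frac{1}{3074} - 8937862} = \frac{1}{\frac{39}{1537} - 8937862} = \frac{1}{- \frac{13737493855}{1537}} = - \frac{1537}{13737493855}$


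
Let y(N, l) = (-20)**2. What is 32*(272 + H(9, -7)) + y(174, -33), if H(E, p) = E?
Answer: 9392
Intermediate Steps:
y(N, l) = 400
32*(272 + H(9, -7)) + y(174, -33) = 32*(272 + 9) + 400 = 32*281 + 400 = 8992 + 400 = 9392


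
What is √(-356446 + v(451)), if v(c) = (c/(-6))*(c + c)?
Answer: 13*I*√22593/3 ≈ 651.34*I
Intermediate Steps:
v(c) = -c²/3 (v(c) = (c*(-⅙))*(2*c) = (-c/6)*(2*c) = -c²/3)
√(-356446 + v(451)) = √(-356446 - ⅓*451²) = √(-356446 - ⅓*203401) = √(-356446 - 203401/3) = √(-1272739/3) = 13*I*√22593/3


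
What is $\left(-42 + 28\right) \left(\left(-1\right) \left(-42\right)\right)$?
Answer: $-588$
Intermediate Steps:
$\left(-42 + 28\right) \left(\left(-1\right) \left(-42\right)\right) = \left(-14\right) 42 = -588$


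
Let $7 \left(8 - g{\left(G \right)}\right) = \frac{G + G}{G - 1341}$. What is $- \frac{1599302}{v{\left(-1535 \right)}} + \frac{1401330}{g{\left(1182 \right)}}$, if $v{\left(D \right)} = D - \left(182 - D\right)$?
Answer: $\frac{35347925264}{254469} \approx 1.3891 \cdot 10^{5}$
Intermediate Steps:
$g{\left(G \right)} = 8 - \frac{2 G}{7 \left(-1341 + G\right)}$ ($g{\left(G \right)} = 8 - \frac{\left(G + G\right) \frac{1}{G - 1341}}{7} = 8 - \frac{2 G \frac{1}{-1341 + G}}{7} = 8 - \frac{2 G}{7 \left(-1341 + G\right)}$)
$v{\left(D \right)} = -182 + 2 D$ ($v{\left(D \right)} = D + \left(-182 + D\right) = -182 + 2 D$)
$- \frac{1599302}{v{\left(-1535 \right)}} + \frac{1401330}{g{\left(1182 \right)}} = - \frac{1599302}{-182 + 2 \left(-1535\right)} + \frac{1401330}{\frac{18}{7} \frac{1}{-1341 + 1182} \left(-4172 + 3 \cdot 1182\right)} = - \frac{1599302}{-182 - 3070} + \frac{1401330}{\frac{18}{7} \frac{1}{-159} \left(-4172 + 3546\right)} = - \frac{1599302}{-3252} + \frac{1401330}{\frac{18}{7} \left(- \frac{1}{159}\right) \left(-626\right)} = \left(-1599302\right) \left(- \frac{1}{3252}\right) + \frac{1401330}{\frac{3756}{371}} = \frac{799651}{1626} + 1401330 \cdot \frac{371}{3756} = \frac{799651}{1626} + \frac{86648905}{626} = \frac{35347925264}{254469}$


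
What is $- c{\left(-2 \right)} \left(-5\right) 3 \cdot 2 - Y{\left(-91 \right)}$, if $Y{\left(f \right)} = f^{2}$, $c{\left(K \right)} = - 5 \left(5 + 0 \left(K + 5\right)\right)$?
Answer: $-9031$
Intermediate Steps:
$c{\left(K \right)} = -25$ ($c{\left(K \right)} = - 5 \left(5 + 0 \left(5 + K\right)\right) = - 5 \left(5 + 0\right) = \left(-5\right) 5 = -25$)
$- c{\left(-2 \right)} \left(-5\right) 3 \cdot 2 - Y{\left(-91 \right)} = \left(-1\right) \left(-25\right) \left(-5\right) 3 \cdot 2 - \left(-91\right)^{2} = 25 \left(\left(-15\right) 2\right) - 8281 = 25 \left(-30\right) - 8281 = -750 - 8281 = -9031$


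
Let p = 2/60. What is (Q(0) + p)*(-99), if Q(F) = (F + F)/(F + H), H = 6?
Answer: -33/10 ≈ -3.3000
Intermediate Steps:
Q(F) = 2*F/(6 + F) (Q(F) = (F + F)/(F + 6) = (2*F)/(6 + F) = 2*F/(6 + F))
p = 1/30 (p = 2*(1/60) = 1/30 ≈ 0.033333)
(Q(0) + p)*(-99) = (2*0/(6 + 0) + 1/30)*(-99) = (2*0/6 + 1/30)*(-99) = (2*0*(⅙) + 1/30)*(-99) = (0 + 1/30)*(-99) = (1/30)*(-99) = -33/10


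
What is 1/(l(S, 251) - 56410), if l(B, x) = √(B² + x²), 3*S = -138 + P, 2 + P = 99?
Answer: -50769/2863822421 - 3*√568690/28638224210 ≈ -1.7807e-5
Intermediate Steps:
P = 97 (P = -2 + 99 = 97)
S = -41/3 (S = (-138 + 97)/3 = (⅓)*(-41) = -41/3 ≈ -13.667)
1/(l(S, 251) - 56410) = 1/(√((-41/3)² + 251²) - 56410) = 1/(√(1681/9 + 63001) - 56410) = 1/(√(568690/9) - 56410) = 1/(√568690/3 - 56410) = 1/(-56410 + √568690/3)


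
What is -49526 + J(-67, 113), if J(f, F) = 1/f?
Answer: -3318243/67 ≈ -49526.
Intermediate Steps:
-49526 + J(-67, 113) = -49526 + 1/(-67) = -49526 - 1/67 = -3318243/67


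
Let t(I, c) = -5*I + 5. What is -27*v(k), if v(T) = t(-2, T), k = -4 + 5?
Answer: -405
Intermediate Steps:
t(I, c) = 5 - 5*I
k = 1
v(T) = 15 (v(T) = 5 - 5*(-2) = 5 + 10 = 15)
-27*v(k) = -27*15 = -405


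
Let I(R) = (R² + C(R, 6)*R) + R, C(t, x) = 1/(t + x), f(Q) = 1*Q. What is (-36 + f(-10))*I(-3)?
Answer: -230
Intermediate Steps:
f(Q) = Q
I(R) = R + R² + R/(6 + R) (I(R) = (R² + R/(R + 6)) + R = (R² + R/(6 + R)) + R = R + R² + R/(6 + R))
(-36 + f(-10))*I(-3) = (-36 - 10)*(-3*(1 + (1 - 3)*(6 - 3))/(6 - 3)) = -(-138)*(1 - 2*3)/3 = -(-138)*(1 - 6)/3 = -(-138)*(-5)/3 = -46*5 = -230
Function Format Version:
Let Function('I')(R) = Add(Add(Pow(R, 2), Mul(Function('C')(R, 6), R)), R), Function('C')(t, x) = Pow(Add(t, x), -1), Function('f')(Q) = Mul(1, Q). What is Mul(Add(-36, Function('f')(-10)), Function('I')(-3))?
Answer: -230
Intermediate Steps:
Function('f')(Q) = Q
Function('I')(R) = Add(R, Pow(R, 2), Mul(R, Pow(Add(6, R), -1))) (Function('I')(R) = Add(Add(Pow(R, 2), Mul(Pow(Add(R, 6), -1), R)), R) = Add(Add(Pow(R, 2), Mul(Pow(Add(6, R), -1), R)), R) = Add(Add(Pow(R, 2), Mul(R, Pow(Add(6, R), -1))), R) = Add(R, Pow(R, 2), Mul(R, Pow(Add(6, R), -1))))
Mul(Add(-36, Function('f')(-10)), Function('I')(-3)) = Mul(Add(-36, -10), Mul(-3, Pow(Add(6, -3), -1), Add(1, Mul(Add(1, -3), Add(6, -3))))) = Mul(-46, Mul(-3, Pow(3, -1), Add(1, Mul(-2, 3)))) = Mul(-46, Mul(-3, Rational(1, 3), Add(1, -6))) = Mul(-46, Mul(-3, Rational(1, 3), -5)) = Mul(-46, 5) = -230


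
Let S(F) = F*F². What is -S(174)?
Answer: -5268024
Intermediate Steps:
S(F) = F³
-S(174) = -1*174³ = -1*5268024 = -5268024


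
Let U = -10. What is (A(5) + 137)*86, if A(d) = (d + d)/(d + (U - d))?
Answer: 11696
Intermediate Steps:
A(d) = -d/5 (A(d) = (d + d)/(d + (-10 - d)) = (2*d)/(-10) = (2*d)*(-1/10) = -d/5)
(A(5) + 137)*86 = (-1/5*5 + 137)*86 = (-1 + 137)*86 = 136*86 = 11696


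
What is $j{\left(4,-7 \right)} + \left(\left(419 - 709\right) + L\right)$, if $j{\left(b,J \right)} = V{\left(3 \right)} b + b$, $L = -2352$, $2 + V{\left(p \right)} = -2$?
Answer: $-2654$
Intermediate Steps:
$V{\left(p \right)} = -4$ ($V{\left(p \right)} = -2 - 2 = -4$)
$j{\left(b,J \right)} = - 3 b$ ($j{\left(b,J \right)} = - 4 b + b = - 3 b$)
$j{\left(4,-7 \right)} + \left(\left(419 - 709\right) + L\right) = \left(-3\right) 4 + \left(\left(419 - 709\right) - 2352\right) = -12 + \left(\left(419 - 709\right) - 2352\right) = -12 - 2642 = -2654$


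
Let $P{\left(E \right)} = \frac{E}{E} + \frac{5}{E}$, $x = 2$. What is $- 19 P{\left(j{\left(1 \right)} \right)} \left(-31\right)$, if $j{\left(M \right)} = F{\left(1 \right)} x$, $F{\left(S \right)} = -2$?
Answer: $- \frac{589}{4} \approx -147.25$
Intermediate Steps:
$j{\left(M \right)} = -4$ ($j{\left(M \right)} = \left(-2\right) 2 = -4$)
$P{\left(E \right)} = 1 + \frac{5}{E}$
$- 19 P{\left(j{\left(1 \right)} \right)} \left(-31\right) = - 19 \frac{5 - 4}{-4} \left(-31\right) = - 19 \left(\left(- \frac{1}{4}\right) 1\right) \left(-31\right) = \left(-19\right) \left(- \frac{1}{4}\right) \left(-31\right) = \frac{19}{4} \left(-31\right) = - \frac{589}{4}$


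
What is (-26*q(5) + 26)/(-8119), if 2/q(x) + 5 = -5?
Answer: -156/40595 ≈ -0.0038428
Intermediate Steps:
q(x) = -⅕ (q(x) = 2/(-5 - 5) = 2/(-10) = 2*(-⅒) = -⅕)
(-26*q(5) + 26)/(-8119) = (-26*(-⅕) + 26)/(-8119) = (26/5 + 26)*(-1/8119) = (156/5)*(-1/8119) = -156/40595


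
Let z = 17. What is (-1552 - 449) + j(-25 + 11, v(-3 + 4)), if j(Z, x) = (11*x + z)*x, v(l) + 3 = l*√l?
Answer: -1991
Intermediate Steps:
v(l) = -3 + l^(3/2) (v(l) = -3 + l*√l = -3 + l^(3/2))
j(Z, x) = x*(17 + 11*x) (j(Z, x) = (11*x + 17)*x = (17 + 11*x)*x = x*(17 + 11*x))
(-1552 - 449) + j(-25 + 11, v(-3 + 4)) = (-1552 - 449) + (-3 + (-3 + 4)^(3/2))*(17 + 11*(-3 + (-3 + 4)^(3/2))) = -2001 + (-3 + 1^(3/2))*(17 + 11*(-3 + 1^(3/2))) = -2001 + (-3 + 1)*(17 + 11*(-3 + 1)) = -2001 - 2*(17 + 11*(-2)) = -2001 - 2*(17 - 22) = -2001 - 2*(-5) = -2001 + 10 = -1991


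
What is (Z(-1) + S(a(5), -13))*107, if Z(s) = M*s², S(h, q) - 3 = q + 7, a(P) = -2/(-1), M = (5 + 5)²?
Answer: 10379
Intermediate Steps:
M = 100 (M = 10² = 100)
a(P) = 2 (a(P) = -2*(-1) = 2)
S(h, q) = 10 + q (S(h, q) = 3 + (q + 7) = 3 + (7 + q) = 10 + q)
Z(s) = 100*s²
(Z(-1) + S(a(5), -13))*107 = (100*(-1)² + (10 - 13))*107 = (100*1 - 3)*107 = (100 - 3)*107 = 97*107 = 10379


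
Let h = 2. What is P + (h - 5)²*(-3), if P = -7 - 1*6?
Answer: -40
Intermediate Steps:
P = -13 (P = -7 - 6 = -13)
P + (h - 5)²*(-3) = -13 + (2 - 5)²*(-3) = -13 + (-3)²*(-3) = -13 + 9*(-3) = -13 - 27 = -40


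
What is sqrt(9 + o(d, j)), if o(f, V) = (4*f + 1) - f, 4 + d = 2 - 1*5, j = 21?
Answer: I*sqrt(11) ≈ 3.3166*I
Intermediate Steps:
d = -7 (d = -4 + (2 - 1*5) = -4 + (2 - 5) = -4 - 3 = -7)
o(f, V) = 1 + 3*f (o(f, V) = (1 + 4*f) - f = 1 + 3*f)
sqrt(9 + o(d, j)) = sqrt(9 + (1 + 3*(-7))) = sqrt(9 + (1 - 21)) = sqrt(9 - 20) = sqrt(-11) = I*sqrt(11)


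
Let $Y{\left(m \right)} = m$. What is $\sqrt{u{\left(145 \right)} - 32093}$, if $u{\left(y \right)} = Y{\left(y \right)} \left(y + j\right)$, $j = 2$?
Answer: $i \sqrt{10778} \approx 103.82 i$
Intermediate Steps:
$u{\left(y \right)} = y \left(2 + y\right)$ ($u{\left(y \right)} = y \left(y + 2\right) = y \left(2 + y\right)$)
$\sqrt{u{\left(145 \right)} - 32093} = \sqrt{145 \left(2 + 145\right) - 32093} = \sqrt{145 \cdot 147 - 32093} = \sqrt{21315 - 32093} = \sqrt{-10778} = i \sqrt{10778}$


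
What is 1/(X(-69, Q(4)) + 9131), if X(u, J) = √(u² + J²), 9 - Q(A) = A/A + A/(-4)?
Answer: 9131/83370319 - 3*√538/83370319 ≈ 0.00010869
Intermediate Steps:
Q(A) = 8 + A/4 (Q(A) = 9 - (A/A + A/(-4)) = 9 - (1 + A*(-¼)) = 9 - (1 - A/4) = 9 + (-1 + A/4) = 8 + A/4)
X(u, J) = √(J² + u²)
1/(X(-69, Q(4)) + 9131) = 1/(√((8 + (¼)*4)² + (-69)²) + 9131) = 1/(√((8 + 1)² + 4761) + 9131) = 1/(√(9² + 4761) + 9131) = 1/(√(81 + 4761) + 9131) = 1/(√4842 + 9131) = 1/(3*√538 + 9131) = 1/(9131 + 3*√538)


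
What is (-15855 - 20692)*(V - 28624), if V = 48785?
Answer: -736824067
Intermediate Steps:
(-15855 - 20692)*(V - 28624) = (-15855 - 20692)*(48785 - 28624) = -36547*20161 = -736824067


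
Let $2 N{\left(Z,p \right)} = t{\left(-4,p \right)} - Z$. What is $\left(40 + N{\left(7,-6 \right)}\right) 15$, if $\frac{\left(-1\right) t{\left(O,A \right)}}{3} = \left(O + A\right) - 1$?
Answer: $795$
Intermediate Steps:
$t{\left(O,A \right)} = 3 - 3 A - 3 O$ ($t{\left(O,A \right)} = - 3 \left(\left(O + A\right) - 1\right) = - 3 \left(\left(A + O\right) - 1\right) = - 3 \left(-1 + A + O\right) = 3 - 3 A - 3 O$)
$N{\left(Z,p \right)} = \frac{15}{2} - \frac{3 p}{2} - \frac{Z}{2}$ ($N{\left(Z,p \right)} = \frac{\left(3 - 3 p - -12\right) - Z}{2} = \frac{\left(3 - 3 p + 12\right) - Z}{2} = \frac{\left(15 - 3 p\right) - Z}{2} = \frac{15 - Z - 3 p}{2} = \frac{15}{2} - \frac{3 p}{2} - \frac{Z}{2}$)
$\left(40 + N{\left(7,-6 \right)}\right) 15 = \left(40 - -13\right) 15 = \left(40 + \left(\frac{15}{2} + 9 - \frac{7}{2}\right)\right) 15 = \left(40 + 13\right) 15 = 53 \cdot 15 = 795$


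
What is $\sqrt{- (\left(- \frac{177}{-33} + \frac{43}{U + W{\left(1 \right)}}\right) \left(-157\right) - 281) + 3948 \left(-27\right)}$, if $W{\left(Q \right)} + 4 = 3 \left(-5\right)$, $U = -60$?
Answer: $\frac{i \sqrt{79713560311}}{869} \approx 324.9 i$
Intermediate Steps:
$W{\left(Q \right)} = -19$ ($W{\left(Q \right)} = -4 + 3 \left(-5\right) = -4 - 15 = -19$)
$\sqrt{- (\left(- \frac{177}{-33} + \frac{43}{U + W{\left(1 \right)}}\right) \left(-157\right) - 281) + 3948 \left(-27\right)} = \sqrt{- (\left(- \frac{177}{-33} + \frac{43}{-60 - 19}\right) \left(-157\right) - 281) + 3948 \left(-27\right)} = \sqrt{- (\left(\left(-177\right) \left(- \frac{1}{33}\right) + \frac{43}{-79}\right) \left(-157\right) - 281) - 106596} = \sqrt{- (\left(\frac{59}{11} + 43 \left(- \frac{1}{79}\right)\right) \left(-157\right) - 281) - 106596} = \sqrt{- (\left(\frac{59}{11} - \frac{43}{79}\right) \left(-157\right) - 281) - 106596} = \sqrt{- (\frac{4188}{869} \left(-157\right) - 281) - 106596} = \sqrt{- (- \frac{657516}{869} - 281) - 106596} = \sqrt{\left(-1\right) \left(- \frac{901705}{869}\right) - 106596} = \sqrt{\frac{901705}{869} - 106596} = \sqrt{- \frac{91730219}{869}} = \frac{i \sqrt{79713560311}}{869}$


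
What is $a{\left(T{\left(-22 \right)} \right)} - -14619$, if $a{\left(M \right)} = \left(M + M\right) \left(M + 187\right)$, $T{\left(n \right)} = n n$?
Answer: $664147$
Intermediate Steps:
$T{\left(n \right)} = n^{2}$
$a{\left(M \right)} = 2 M \left(187 + M\right)$
$a{\left(T{\left(-22 \right)} \right)} - -14619 = 2 \left(-22\right)^{2} \left(187 + \left(-22\right)^{2}\right) - -14619 = 2 \cdot 484 \left(187 + 484\right) + 14619 = 2 \cdot 484 \cdot 671 + 14619 = 649528 + 14619 = 664147$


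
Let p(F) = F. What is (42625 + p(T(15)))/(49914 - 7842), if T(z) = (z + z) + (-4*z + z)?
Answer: 21305/21036 ≈ 1.0128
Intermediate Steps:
T(z) = -z (T(z) = 2*z - 3*z = -z)
(42625 + p(T(15)))/(49914 - 7842) = (42625 - 1*15)/(49914 - 7842) = (42625 - 15)/42072 = 42610*(1/42072) = 21305/21036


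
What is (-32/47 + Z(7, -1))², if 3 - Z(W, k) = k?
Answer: 24336/2209 ≈ 11.017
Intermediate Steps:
Z(W, k) = 3 - k
(-32/47 + Z(7, -1))² = (-32/47 + (3 - 1*(-1)))² = (-32*1/47 + (3 + 1))² = (-32/47 + 4)² = (156/47)² = 24336/2209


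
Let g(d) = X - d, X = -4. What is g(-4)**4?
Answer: 0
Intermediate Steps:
g(d) = -4 - d
g(-4)**4 = (-4 - 1*(-4))**4 = (-4 + 4)**4 = 0**4 = 0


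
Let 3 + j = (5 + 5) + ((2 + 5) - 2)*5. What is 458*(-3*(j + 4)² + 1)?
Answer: -1780246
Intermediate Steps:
j = 32 (j = -3 + ((5 + 5) + ((2 + 5) - 2)*5) = -3 + (10 + (7 - 2)*5) = -3 + (10 + 5*5) = -3 + (10 + 25) = -3 + 35 = 32)
458*(-3*(j + 4)² + 1) = 458*(-3*(32 + 4)² + 1) = 458*(-3*36² + 1) = 458*(-3*1296 + 1) = 458*(-3888 + 1) = 458*(-3887) = -1780246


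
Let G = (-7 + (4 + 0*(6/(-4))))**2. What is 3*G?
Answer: 27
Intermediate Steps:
G = 9 (G = (-7 + (4 + 0*(6*(-1/4))))**2 = (-7 + (4 + 0*(-3/2)))**2 = (-7 + (4 + 0))**2 = (-7 + 4)**2 = (-3)**2 = 9)
3*G = 3*9 = 27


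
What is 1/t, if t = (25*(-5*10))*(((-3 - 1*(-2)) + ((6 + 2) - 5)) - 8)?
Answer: 1/7500 ≈ 0.00013333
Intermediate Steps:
t = 7500 (t = (25*(-50))*(((-3 + 2) + (8 - 5)) - 8) = -1250*((-1 + 3) - 8) = -1250*(2 - 8) = -1250*(-6) = 7500)
1/t = 1/7500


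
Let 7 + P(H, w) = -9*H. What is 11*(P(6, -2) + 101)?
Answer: 440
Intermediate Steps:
P(H, w) = -7 - 9*H
11*(P(6, -2) + 101) = 11*((-7 - 9*6) + 101) = 11*((-7 - 54) + 101) = 11*(-61 + 101) = 11*40 = 440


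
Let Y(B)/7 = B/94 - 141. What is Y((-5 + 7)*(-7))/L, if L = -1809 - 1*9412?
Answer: 6634/75341 ≈ 0.088053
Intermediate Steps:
Y(B) = -987 + 7*B/94 (Y(B) = 7*(B/94 - 141) = 7*(-141 + B/94) = -987 + 7*B/94)
L = -11221 (L = -1809 - 9412 = -11221)
Y((-5 + 7)*(-7))/L = (-987 + 7*((-5 + 7)*(-7))/94)/(-11221) = (-987 + 7*(2*(-7))/94)*(-1/11221) = (-987 + (7/94)*(-14))*(-1/11221) = (-987 - 49/47)*(-1/11221) = -46438/47*(-1/11221) = 6634/75341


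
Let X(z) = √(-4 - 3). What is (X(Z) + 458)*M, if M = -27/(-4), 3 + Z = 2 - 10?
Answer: 6183/2 + 27*I*√7/4 ≈ 3091.5 + 17.859*I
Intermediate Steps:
Z = -11 (Z = -3 + (2 - 10) = -3 - 8 = -11)
X(z) = I*√7 (X(z) = √(-7) = I*√7)
M = 27/4 (M = -27*(-¼) = 27/4 ≈ 6.7500)
(X(Z) + 458)*M = (I*√7 + 458)*(27/4) = (458 + I*√7)*(27/4) = 6183/2 + 27*I*√7/4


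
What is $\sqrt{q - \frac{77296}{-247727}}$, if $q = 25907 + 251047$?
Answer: $\frac{\sqrt{16996316818178858}}{247727} \approx 526.26$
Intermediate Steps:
$q = 276954$
$\sqrt{q - \frac{77296}{-247727}} = \sqrt{276954 - \frac{77296}{-247727}} = \sqrt{276954 - - \frac{77296}{247727}} = \sqrt{276954 + \frac{77296}{247727}} = \sqrt{\frac{68609060854}{247727}} = \frac{\sqrt{16996316818178858}}{247727}$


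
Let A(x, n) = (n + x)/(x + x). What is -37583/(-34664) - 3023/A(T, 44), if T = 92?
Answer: -344216335/84184 ≈ -4088.9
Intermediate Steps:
A(x, n) = (n + x)/(2*x) (A(x, n) = (n + x)/((2*x)) = (n + x)*(1/(2*x)) = (n + x)/(2*x))
-37583/(-34664) - 3023/A(T, 44) = -37583/(-34664) - 3023*184/(44 + 92) = -37583*(-1/34664) - 3023/((½)*(1/92)*136) = 5369/4952 - 3023/17/23 = 5369/4952 - 3023*23/17 = 5369/4952 - 69529/17 = -344216335/84184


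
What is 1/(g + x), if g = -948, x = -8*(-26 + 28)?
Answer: -1/964 ≈ -0.0010373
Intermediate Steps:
x = -16 (x = -8*2 = -16)
1/(g + x) = 1/(-948 - 16) = 1/(-964) = -1/964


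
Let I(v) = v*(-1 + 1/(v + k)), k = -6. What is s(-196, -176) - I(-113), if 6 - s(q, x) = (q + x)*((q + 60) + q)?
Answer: -14709822/119 ≈ -1.2361e+5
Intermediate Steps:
s(q, x) = 6 - (60 + 2*q)*(q + x) (s(q, x) = 6 - (q + x)*((q + 60) + q) = 6 - (q + x)*((60 + q) + q) = 6 - (q + x)*(60 + 2*q) = 6 - (60 + 2*q)*(q + x))
I(v) = v*(-1 + 1/(-6 + v)) (I(v) = v*(-1 + 1/(v - 6)) = v*(-1 + 1/(-6 + v)))
s(-196, -176) - I(-113) = (6 - 60*(-196) - 60*(-176) - 2*(-196)² - 2*(-196)*(-176)) - (-113)*(7 - 1*(-113))/(-6 - 113) = (6 + 11760 + 10560 - 2*38416 - 68992) - (-113)*(7 + 113)/(-119) = (6 + 11760 + 10560 - 76832 - 68992) - (-113)*(-1)*120/119 = -123498 - 1*13560/119 = -123498 - 13560/119 = -14709822/119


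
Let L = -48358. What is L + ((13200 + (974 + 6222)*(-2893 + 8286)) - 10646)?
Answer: 38762224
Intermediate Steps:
L + ((13200 + (974 + 6222)*(-2893 + 8286)) - 10646) = -48358 + ((13200 + (974 + 6222)*(-2893 + 8286)) - 10646) = -48358 + ((13200 + 7196*5393) - 10646) = -48358 + ((13200 + 38808028) - 10646) = -48358 + (38821228 - 10646) = -48358 + 38810582 = 38762224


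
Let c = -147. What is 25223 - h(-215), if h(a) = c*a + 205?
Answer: -6587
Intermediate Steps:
h(a) = 205 - 147*a (h(a) = -147*a + 205 = 205 - 147*a)
25223 - h(-215) = 25223 - (205 - 147*(-215)) = 25223 - (205 + 31605) = 25223 - 1*31810 = 25223 - 31810 = -6587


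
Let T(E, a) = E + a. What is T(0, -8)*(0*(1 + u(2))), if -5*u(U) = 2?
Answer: 0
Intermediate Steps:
u(U) = -⅖ (u(U) = -⅕*2 = -⅖)
T(0, -8)*(0*(1 + u(2))) = (0 - 8)*(0*(1 - ⅖)) = -0*3/5 = -8*0 = 0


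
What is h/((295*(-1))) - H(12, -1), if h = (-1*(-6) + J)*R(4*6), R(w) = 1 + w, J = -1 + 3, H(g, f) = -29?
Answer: 1671/59 ≈ 28.322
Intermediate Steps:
J = 2
h = 200 (h = (-1*(-6) + 2)*(1 + 4*6) = (6 + 2)*(1 + 24) = 8*25 = 200)
h/((295*(-1))) - H(12, -1) = 200/((295*(-1))) - 1*(-29) = 200/(-295) + 29 = 200*(-1/295) + 29 = -40/59 + 29 = 1671/59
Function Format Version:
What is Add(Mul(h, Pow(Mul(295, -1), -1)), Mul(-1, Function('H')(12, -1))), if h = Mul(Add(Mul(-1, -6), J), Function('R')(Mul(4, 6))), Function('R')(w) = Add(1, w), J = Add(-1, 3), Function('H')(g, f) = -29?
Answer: Rational(1671, 59) ≈ 28.322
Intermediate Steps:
J = 2
h = 200 (h = Mul(Add(Mul(-1, -6), 2), Add(1, Mul(4, 6))) = Mul(Add(6, 2), Add(1, 24)) = Mul(8, 25) = 200)
Add(Mul(h, Pow(Mul(295, -1), -1)), Mul(-1, Function('H')(12, -1))) = Add(Mul(200, Pow(Mul(295, -1), -1)), Mul(-1, -29)) = Add(Mul(200, Pow(-295, -1)), 29) = Add(Mul(200, Rational(-1, 295)), 29) = Add(Rational(-40, 59), 29) = Rational(1671, 59)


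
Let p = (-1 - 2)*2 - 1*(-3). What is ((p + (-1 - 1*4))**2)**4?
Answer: 16777216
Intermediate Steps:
p = -3 (p = -3*2 + 3 = -6 + 3 = -3)
((p + (-1 - 1*4))**2)**4 = ((-3 + (-1 - 1*4))**2)**4 = ((-3 + (-1 - 4))**2)**4 = ((-3 - 5)**2)**4 = ((-8)**2)**4 = 64**4 = 16777216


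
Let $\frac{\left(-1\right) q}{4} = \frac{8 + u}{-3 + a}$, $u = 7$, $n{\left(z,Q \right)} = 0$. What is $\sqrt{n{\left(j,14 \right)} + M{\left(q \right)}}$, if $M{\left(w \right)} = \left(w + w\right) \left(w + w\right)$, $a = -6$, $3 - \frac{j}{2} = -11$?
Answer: $\frac{40}{3} \approx 13.333$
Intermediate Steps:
$j = 28$ ($j = 6 - -22 = 6 + 22 = 28$)
$q = \frac{20}{3}$ ($q = - 4 \frac{8 + 7}{-3 - 6} = - 4 \frac{15}{-9} = - 4 \cdot 15 \left(- \frac{1}{9}\right) = \left(-4\right) \left(- \frac{5}{3}\right) = \frac{20}{3} \approx 6.6667$)
$M{\left(w \right)} = 4 w^{2}$ ($M{\left(w \right)} = 2 w 2 w = 4 w^{2}$)
$\sqrt{n{\left(j,14 \right)} + M{\left(q \right)}} = \sqrt{0 + 4 \left(\frac{20}{3}\right)^{2}} = \sqrt{0 + 4 \cdot \frac{400}{9}} = \sqrt{0 + \frac{1600}{9}} = \sqrt{\frac{1600}{9}} = \frac{40}{3}$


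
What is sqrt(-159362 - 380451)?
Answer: I*sqrt(539813) ≈ 734.72*I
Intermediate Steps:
sqrt(-159362 - 380451) = sqrt(-539813) = I*sqrt(539813)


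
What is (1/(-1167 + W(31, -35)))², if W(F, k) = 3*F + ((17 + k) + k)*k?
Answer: 1/609961 ≈ 1.6394e-6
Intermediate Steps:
W(F, k) = 3*F + k*(17 + 2*k) (W(F, k) = 3*F + (17 + 2*k)*k = 3*F + k*(17 + 2*k))
(1/(-1167 + W(31, -35)))² = (1/(-1167 + (2*(-35)² + 3*31 + 17*(-35))))² = (1/(-1167 + (2*1225 + 93 - 595)))² = (1/(-1167 + (2450 + 93 - 595)))² = (1/(-1167 + 1948))² = (1/781)² = 1/609961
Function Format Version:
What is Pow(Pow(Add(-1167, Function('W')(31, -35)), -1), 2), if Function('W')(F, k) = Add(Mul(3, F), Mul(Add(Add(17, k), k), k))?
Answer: Rational(1, 609961) ≈ 1.6394e-6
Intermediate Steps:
Function('W')(F, k) = Add(Mul(3, F), Mul(k, Add(17, Mul(2, k)))) (Function('W')(F, k) = Add(Mul(3, F), Mul(Add(17, Mul(2, k)), k)) = Add(Mul(3, F), Mul(k, Add(17, Mul(2, k)))))
Pow(Pow(Add(-1167, Function('W')(31, -35)), -1), 2) = Pow(Pow(Add(-1167, Add(Mul(2, Pow(-35, 2)), Mul(3, 31), Mul(17, -35))), -1), 2) = Pow(Pow(Add(-1167, Add(Mul(2, 1225), 93, -595)), -1), 2) = Pow(Pow(Add(-1167, Add(2450, 93, -595)), -1), 2) = Pow(Pow(Add(-1167, 1948), -1), 2) = Pow(Pow(781, -1), 2) = Pow(Rational(1, 781), 2) = Rational(1, 609961)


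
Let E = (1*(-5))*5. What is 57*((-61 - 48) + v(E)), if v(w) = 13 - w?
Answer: -4047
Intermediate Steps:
E = -25 (E = -5*5 = -25)
57*((-61 - 48) + v(E)) = 57*((-61 - 48) + (13 - 1*(-25))) = 57*(-109 + (13 + 25)) = 57*(-109 + 38) = 57*(-71) = -4047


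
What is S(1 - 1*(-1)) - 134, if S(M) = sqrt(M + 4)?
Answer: -134 + sqrt(6) ≈ -131.55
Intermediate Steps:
S(M) = sqrt(4 + M)
S(1 - 1*(-1)) - 134 = sqrt(4 + (1 - 1*(-1))) - 134 = sqrt(4 + (1 + 1)) - 134 = sqrt(4 + 2) - 134 = sqrt(6) - 134 = -134 + sqrt(6)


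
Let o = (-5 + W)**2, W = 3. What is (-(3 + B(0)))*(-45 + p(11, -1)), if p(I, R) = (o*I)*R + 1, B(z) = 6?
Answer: 792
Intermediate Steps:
o = 4 (o = (-5 + 3)**2 = (-2)**2 = 4)
p(I, R) = 1 + 4*I*R (p(I, R) = (4*I)*R + 1 = 4*I*R + 1 = 1 + 4*I*R)
(-(3 + B(0)))*(-45 + p(11, -1)) = (-(3 + 6))*(-45 + (1 + 4*11*(-1))) = (-1*9)*(-45 + (1 - 44)) = -9*(-45 - 43) = -9*(-88) = 792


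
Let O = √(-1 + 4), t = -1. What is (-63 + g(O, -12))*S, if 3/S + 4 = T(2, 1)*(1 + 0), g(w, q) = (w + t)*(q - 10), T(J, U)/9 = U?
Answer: -123/5 - 66*√3/5 ≈ -47.463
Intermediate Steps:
T(J, U) = 9*U
O = √3 ≈ 1.7320
g(w, q) = (-1 + w)*(-10 + q) (g(w, q) = (w - 1)*(q - 10) = (-1 + w)*(-10 + q))
S = ⅗ (S = 3/(-4 + (9*1)*(1 + 0)) = 3/(-4 + 9*1) = 3/(-4 + 9) = 3/5 = 3*(⅕) = ⅗ ≈ 0.60000)
(-63 + g(O, -12))*S = (-63 + (10 - 1*(-12) - 10*√3 - 12*√3))*(⅗) = (-63 + (10 + 12 - 10*√3 - 12*√3))*(⅗) = (-63 + (22 - 22*√3))*(⅗) = (-41 - 22*√3)*(⅗) = -123/5 - 66*√3/5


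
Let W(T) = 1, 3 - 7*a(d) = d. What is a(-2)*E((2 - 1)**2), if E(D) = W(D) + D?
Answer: 10/7 ≈ 1.4286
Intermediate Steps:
a(d) = 3/7 - d/7
E(D) = 1 + D
a(-2)*E((2 - 1)**2) = (3/7 - 1/7*(-2))*(1 + (2 - 1)**2) = (3/7 + 2/7)*(1 + 1**2) = 5*(1 + 1)/7 = (5/7)*2 = 10/7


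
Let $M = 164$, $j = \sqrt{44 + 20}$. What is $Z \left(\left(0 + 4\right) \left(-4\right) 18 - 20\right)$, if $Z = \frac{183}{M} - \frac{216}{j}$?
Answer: $\frac{326865}{41} \approx 7972.3$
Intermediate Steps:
$j = 8$ ($j = \sqrt{64} = 8$)
$Z = - \frac{4245}{164}$ ($Z = \frac{183}{164} - \frac{216}{8} = 183 \cdot \frac{1}{164} - 27 = \frac{183}{164} - 27 = - \frac{4245}{164} \approx -25.884$)
$Z \left(\left(0 + 4\right) \left(-4\right) 18 - 20\right) = - \frac{4245 \left(\left(0 + 4\right) \left(-4\right) 18 - 20\right)}{164} = - \frac{4245 \left(4 \left(-4\right) 18 - 20\right)}{164} = - \frac{4245 \left(\left(-16\right) 18 - 20\right)}{164} = - \frac{4245 \left(-288 - 20\right)}{164} = \left(- \frac{4245}{164}\right) \left(-308\right) = \frac{326865}{41}$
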